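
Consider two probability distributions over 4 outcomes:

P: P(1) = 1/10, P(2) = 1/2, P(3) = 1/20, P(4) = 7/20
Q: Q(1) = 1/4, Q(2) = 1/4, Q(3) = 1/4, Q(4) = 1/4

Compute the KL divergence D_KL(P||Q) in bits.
0.4216 bits

D_KL(P||Q) = Σ P(x) log₂(P(x)/Q(x))

Computing term by term:
  P(1)·log₂(P(1)/Q(1)) = (1/10)·log₂((1/10)/(1/4)) = -0.13219
  P(2)·log₂(P(2)/Q(2)) = (1/2)·log₂((1/2)/(1/4)) = 0.50000
  P(3)·log₂(P(3)/Q(3)) = (1/20)·log₂((1/20)/(1/4)) = -0.11610
  P(4)·log₂(P(4)/Q(4)) = (7/20)·log₂((7/20)/(1/4)) = 0.16990

D_KL(P||Q) = -0.13219 + 0.50000 - 0.11610 + 0.16990 = 0.42161 ≈ 0.4216 bits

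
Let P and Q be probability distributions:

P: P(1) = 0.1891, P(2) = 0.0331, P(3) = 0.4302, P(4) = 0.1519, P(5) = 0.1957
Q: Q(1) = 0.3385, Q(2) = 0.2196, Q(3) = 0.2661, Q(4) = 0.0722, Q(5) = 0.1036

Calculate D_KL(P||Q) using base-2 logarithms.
0.3915 bits

D_KL(P||Q) = Σ P(x) log₂(P(x)/Q(x))

Computing term by term:
  P(1)·log₂(P(1)/Q(1)) = 0.1891·log₂(0.1891/0.3385) = -0.15885
  P(2)·log₂(P(2)/Q(2)) = 0.0331·log₂(0.0331/0.2196) = -0.09036
  P(3)·log₂(P(3)/Q(3)) = 0.4302·log₂(0.4302/0.2661) = 0.29815
  P(4)·log₂(P(4)/Q(4)) = 0.1519·log₂(0.1519/0.0722) = 0.16300
  P(5)·log₂(P(5)/Q(5)) = 0.1957·log₂(0.1957/0.1036) = 0.17958

D_KL(P||Q) = -0.15885 - 0.09036 + 0.29815 + 0.16300 + 0.17958 = 0.39152 ≈ 0.3915 bits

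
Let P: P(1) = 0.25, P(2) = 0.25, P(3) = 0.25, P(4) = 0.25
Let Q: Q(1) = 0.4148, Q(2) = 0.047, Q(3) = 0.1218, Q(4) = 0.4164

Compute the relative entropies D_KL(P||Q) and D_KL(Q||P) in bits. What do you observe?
D_KL(P||Q) = 0.4955 bits, D_KL(Q||P) = 0.3698 bits. The two directions give different values (D_KL(P||Q) exceeds D_KL(Q||P) by 0.1257 bits): KL divergence is asymmetric.

D_KL(P||Q) = Σ P(x) log₂(P(x)/Q(x))

Computing term by term:
  P(1)·log₂(P(1)/Q(1)) = 0.25·log₂(0.25/0.4148) = -0.18262
  P(2)·log₂(P(2)/Q(2)) = 0.25·log₂(0.25/0.047) = 0.60280
  P(3)·log₂(P(3)/Q(3)) = 0.25·log₂(0.25/0.1218) = 0.25935
  P(4)·log₂(P(4)/Q(4)) = 0.25·log₂(0.25/0.4164) = -0.18401

D_KL(P||Q) = -0.18262 + 0.60280 + 0.25935 - 0.18401 = 0.49552 ≈ 0.4955 bits

D_KL(Q||P) = Σ Q(x) log₂(Q(x)/P(x))

Computing term by term:
  Q(1)·log₂(Q(1)/P(1)) = 0.4148·log₂(0.4148/0.25) = 0.30301
  Q(2)·log₂(Q(2)/P(2)) = 0.047·log₂(0.047/0.25) = -0.11333
  Q(3)·log₂(Q(3)/P(3)) = 0.1218·log₂(0.1218/0.25) = -0.12636
  Q(4)·log₂(Q(4)/P(4)) = 0.4164·log₂(0.4164/0.25) = 0.30649

D_KL(Q||P) = 0.30301 - 0.11333 - 0.12636 + 0.30649 = 0.36981 ≈ 0.3698 bits

These are NOT equal (difference: 0.1257 bits). KL divergence is asymmetric: D_KL(P||Q) ≠ D_KL(Q||P) in general.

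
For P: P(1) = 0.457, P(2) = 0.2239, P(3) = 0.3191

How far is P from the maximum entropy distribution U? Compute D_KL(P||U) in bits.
0.0594 bits

U(i) = 1/3 for all i

D_KL(P||U) = Σ P(x) log₂(P(x) / (1/3))
           = Σ P(x) log₂(P(x)) + log₂(3)
           = log₂(3) - H(P)

H(P) = -Σ P(x) log₂(P(x)):
  -P(1)·log₂(P(1)) = -(0.457)·log₂(0.457) = 0.51629
  -P(2)·log₂(P(2)) = -(0.2239)·log₂(0.2239) = 0.48342
  -P(3)·log₂(P(3)) = -(0.3191)·log₂(0.3191) = 0.52585
H(P) = 0.51629 + 0.48342 + 0.52585 = 1.52556 bits

log₂(3) = 1.58496 bits

D_KL(P||U) = 1.58496 - 1.52556 = 0.05940 ≈ 0.0594 bits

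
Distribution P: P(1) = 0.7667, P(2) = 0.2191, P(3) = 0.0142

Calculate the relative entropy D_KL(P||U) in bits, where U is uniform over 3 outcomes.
0.7241 bits

U(i) = 1/3 for all i

D_KL(P||U) = Σ P(x) log₂(P(x) / (1/3))
           = Σ P(x) log₂(P(x)) + log₂(3)
           = log₂(3) - H(P)

H(P) = -Σ P(x) log₂(P(x)):
  -P(1)·log₂(P(1)) = -(0.7667)·log₂(0.7667) = 0.29385
  -P(2)·log₂(P(2)) = -(0.2191)·log₂(0.2191) = 0.47990
  -P(3)·log₂(P(3)) = -(0.0142)·log₂(0.0142) = 0.08716
H(P) = 0.29385 + 0.47990 + 0.08716 = 0.86091 bits

log₂(3) = 1.58496 bits

D_KL(P||U) = 1.58496 - 0.86091 = 0.72405 ≈ 0.7241 bits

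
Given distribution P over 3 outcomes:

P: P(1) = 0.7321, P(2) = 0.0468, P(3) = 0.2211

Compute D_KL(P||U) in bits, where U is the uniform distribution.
0.5675 bits

U(i) = 1/3 for all i

D_KL(P||U) = Σ P(x) log₂(P(x) / (1/3))
           = Σ P(x) log₂(P(x)) + log₂(3)
           = log₂(3) - H(P)

H(P) = -Σ P(x) log₂(P(x)):
  -P(1)·log₂(P(1)) = -(0.7321)·log₂(0.7321) = 0.32936
  -P(2)·log₂(P(2)) = -(0.0468)·log₂(0.0468) = 0.20673
  -P(3)·log₂(P(3)) = -(0.2211)·log₂(0.2211) = 0.48139
H(P) = 0.32936 + 0.20673 + 0.48139 = 1.01748 bits

log₂(3) = 1.58496 bits

D_KL(P||U) = 1.58496 - 1.01748 = 0.56748 ≈ 0.5675 bits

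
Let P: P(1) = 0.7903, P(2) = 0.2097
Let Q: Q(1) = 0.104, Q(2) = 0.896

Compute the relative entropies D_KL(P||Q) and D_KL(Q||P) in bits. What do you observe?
D_KL(P||Q) = 1.8729 bits, D_KL(Q||P) = 1.5730 bits. The two directions give different values (D_KL(P||Q) exceeds D_KL(Q||P) by 0.2999 bits): KL divergence is asymmetric.

D_KL(P||Q) = Σ P(x) log₂(P(x)/Q(x))

Computing term by term:
  P(1)·log₂(P(1)/Q(1)) = 0.7903·log₂(0.7903/0.104) = 2.31227
  P(2)·log₂(P(2)/Q(2)) = 0.2097·log₂(0.2097/0.896) = -0.43936

D_KL(P||Q) = 2.31227 - 0.43936 = 1.87291 ≈ 1.8729 bits

D_KL(Q||P) = Σ Q(x) log₂(Q(x)/P(x))

Computing term by term:
  Q(1)·log₂(Q(1)/P(1)) = 0.104·log₂(0.104/0.7903) = -0.30428
  Q(2)·log₂(Q(2)/P(2)) = 0.896·log₂(0.896/0.2097) = 1.87727

D_KL(Q||P) = -0.30428 + 1.87727 = 1.57299 ≈ 1.5730 bits

These are NOT equal (difference: 0.2999 bits). KL divergence is asymmetric: D_KL(P||Q) ≠ D_KL(Q||P) in general.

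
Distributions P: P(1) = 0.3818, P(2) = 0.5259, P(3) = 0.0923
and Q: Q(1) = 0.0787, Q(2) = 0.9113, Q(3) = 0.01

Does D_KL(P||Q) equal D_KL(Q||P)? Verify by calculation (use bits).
D_KL(P||Q) = 0.7487 bits, D_KL(Q||P) = 0.5114 bits. No — D_KL(P||Q) ≠ D_KL(Q||P) for this pair.

D_KL(P||Q) = Σ P(x) log₂(P(x)/Q(x))

Computing term by term:
  P(1)·log₂(P(1)/Q(1)) = 0.3818·log₂(0.3818/0.0787) = 0.86989
  P(2)·log₂(P(2)/Q(2)) = 0.5259·log₂(0.5259/0.9113) = -0.41711
  P(3)·log₂(P(3)/Q(3)) = 0.0923·log₂(0.0923/0.01) = 0.29594

D_KL(P||Q) = 0.86989 - 0.41711 + 0.29594 = 0.74872 ≈ 0.7487 bits

D_KL(Q||P) = Σ Q(x) log₂(Q(x)/P(x))

Computing term by term:
  Q(1)·log₂(Q(1)/P(1)) = 0.0787·log₂(0.0787/0.3818) = -0.17931
  Q(2)·log₂(Q(2)/P(2)) = 0.9113·log₂(0.9113/0.5259) = 0.72279
  Q(3)·log₂(Q(3)/P(3)) = 0.01·log₂(0.01/0.0923) = -0.03206

D_KL(Q||P) = -0.17931 + 0.72279 - 0.03206 = 0.51142 ≈ 0.5114 bits

These are NOT equal (difference: 0.2373 bits). KL divergence is asymmetric: D_KL(P||Q) ≠ D_KL(Q||P) in general.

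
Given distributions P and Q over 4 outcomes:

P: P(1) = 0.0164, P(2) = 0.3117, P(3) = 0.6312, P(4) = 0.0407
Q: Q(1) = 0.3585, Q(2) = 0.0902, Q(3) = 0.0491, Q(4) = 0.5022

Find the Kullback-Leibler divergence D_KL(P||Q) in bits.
2.6626 bits

D_KL(P||Q) = Σ P(x) log₂(P(x)/Q(x))

Computing term by term:
  P(1)·log₂(P(1)/Q(1)) = 0.0164·log₂(0.0164/0.3585) = -0.07298
  P(2)·log₂(P(2)/Q(2)) = 0.3117·log₂(0.3117/0.0902) = 0.55762
  P(3)·log₂(P(3)/Q(3)) = 0.6312·log₂(0.6312/0.0491) = 2.32553
  P(4)·log₂(P(4)/Q(4)) = 0.0407·log₂(0.0407/0.5022) = -0.14754

D_KL(P||Q) = -0.07298 + 0.55762 + 2.32553 - 0.14754 = 2.66263 ≈ 2.6626 bits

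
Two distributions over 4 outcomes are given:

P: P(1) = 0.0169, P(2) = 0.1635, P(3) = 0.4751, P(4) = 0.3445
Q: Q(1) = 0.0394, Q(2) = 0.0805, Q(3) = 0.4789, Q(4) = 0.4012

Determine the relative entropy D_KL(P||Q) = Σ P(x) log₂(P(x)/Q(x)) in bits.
0.0653 bits

D_KL(P||Q) = Σ P(x) log₂(P(x)/Q(x))

Computing term by term:
  P(1)·log₂(P(1)/Q(1)) = 0.0169·log₂(0.0169/0.0394) = -0.02064
  P(2)·log₂(P(2)/Q(2)) = 0.1635·log₂(0.1635/0.0805) = 0.16713
  P(3)·log₂(P(3)/Q(3)) = 0.4751·log₂(0.4751/0.4789) = -0.00546
  P(4)·log₂(P(4)/Q(4)) = 0.3445·log₂(0.3445/0.4012) = -0.07573

D_KL(P||Q) = -0.02064 + 0.16713 - 0.00546 - 0.07573 = 0.06530 ≈ 0.0653 bits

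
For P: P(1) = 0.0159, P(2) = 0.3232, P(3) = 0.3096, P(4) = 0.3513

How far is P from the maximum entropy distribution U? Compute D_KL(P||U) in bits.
0.3245 bits

U(i) = 1/4 for all i

D_KL(P||U) = Σ P(x) log₂(P(x) / (1/4))
           = Σ P(x) log₂(P(x)) + log₂(4)
           = log₂(4) - H(P)

H(P) = -Σ P(x) log₂(P(x)):
  -P(1)·log₂(P(1)) = -(0.0159)·log₂(0.0159) = 0.09500
  -P(2)·log₂(P(2)) = -(0.3232)·log₂(0.3232) = 0.52665
  -P(3)·log₂(P(3)) = -(0.3096)·log₂(0.3096) = 0.52370
  -P(4)·log₂(P(4)) = -(0.3513)·log₂(0.3513) = 0.53019
H(P) = 0.09500 + 0.52665 + 0.52370 + 0.53019 = 1.67554 bits

log₂(4) = 2.00000 bits

D_KL(P||U) = 2.00000 - 1.67554 = 0.32446 ≈ 0.3245 bits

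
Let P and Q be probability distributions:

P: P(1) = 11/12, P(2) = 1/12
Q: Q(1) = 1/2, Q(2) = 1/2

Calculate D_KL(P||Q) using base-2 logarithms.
0.5862 bits

D_KL(P||Q) = Σ P(x) log₂(P(x)/Q(x))

Computing term by term:
  P(1)·log₂(P(1)/Q(1)) = (11/12)·log₂((11/12)/(1/2)) = 0.80160
  P(2)·log₂(P(2)/Q(2)) = (1/12)·log₂((1/12)/(1/2)) = -0.21541

D_KL(P||Q) = 0.80160 - 0.21541 = 0.58619 ≈ 0.5862 bits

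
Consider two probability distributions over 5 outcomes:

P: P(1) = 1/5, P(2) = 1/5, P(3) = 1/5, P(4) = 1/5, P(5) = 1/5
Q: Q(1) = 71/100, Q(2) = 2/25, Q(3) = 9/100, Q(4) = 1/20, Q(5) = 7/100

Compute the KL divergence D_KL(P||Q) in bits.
0.8321 bits

D_KL(P||Q) = Σ P(x) log₂(P(x)/Q(x))

Computing term by term:
  P(1)·log₂(P(1)/Q(1)) = (1/5)·log₂((1/5)/(71/100)) = -0.36556
  P(2)·log₂(P(2)/Q(2)) = (1/5)·log₂((1/5)/(2/25)) = 0.26439
  P(3)·log₂(P(3)/Q(3)) = (1/5)·log₂((1/5)/(9/100)) = 0.23040
  P(4)·log₂(P(4)/Q(4)) = (1/5)·log₂((1/5)/(1/20)) = 0.40000
  P(5)·log₂(P(5)/Q(5)) = (1/5)·log₂((1/5)/(7/100)) = 0.30291

D_KL(P||Q) = -0.36556 + 0.26439 + 0.23040 + 0.40000 + 0.30291 = 0.83214 ≈ 0.8321 bits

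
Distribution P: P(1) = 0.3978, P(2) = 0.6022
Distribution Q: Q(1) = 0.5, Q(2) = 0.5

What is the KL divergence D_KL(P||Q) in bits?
0.0304 bits

D_KL(P||Q) = Σ P(x) log₂(P(x)/Q(x))

Computing term by term:
  P(1)·log₂(P(1)/Q(1)) = 0.3978·log₂(0.3978/0.5) = -0.13123
  P(2)·log₂(P(2)/Q(2)) = 0.6022·log₂(0.6022/0.5) = 0.16158

D_KL(P||Q) = -0.13123 + 0.16158 = 0.03035 ≈ 0.0304 bits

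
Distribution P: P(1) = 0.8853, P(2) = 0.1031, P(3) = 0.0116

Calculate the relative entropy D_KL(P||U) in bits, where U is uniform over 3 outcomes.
1.0168 bits

U(i) = 1/3 for all i

D_KL(P||U) = Σ P(x) log₂(P(x) / (1/3))
           = Σ P(x) log₂(P(x)) + log₂(3)
           = log₂(3) - H(P)

H(P) = -Σ P(x) log₂(P(x)):
  -P(1)·log₂(P(1)) = -(0.8853)·log₂(0.8853) = 0.15560
  -P(2)·log₂(P(2)) = -(0.1031)·log₂(0.1031) = 0.33795
  -P(3)·log₂(P(3)) = -(0.0116)·log₂(0.0116) = 0.07458
H(P) = 0.15560 + 0.33795 + 0.07458 = 0.56813 bits

log₂(3) = 1.58496 bits

D_KL(P||U) = 1.58496 - 0.56813 = 1.01683 ≈ 1.0168 bits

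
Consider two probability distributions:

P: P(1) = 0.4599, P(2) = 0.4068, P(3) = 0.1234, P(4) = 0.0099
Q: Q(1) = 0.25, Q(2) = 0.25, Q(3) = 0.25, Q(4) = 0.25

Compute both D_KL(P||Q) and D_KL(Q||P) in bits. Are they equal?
D_KL(P||Q) = 0.5184 bits, D_KL(Q||P) = 1.0238 bits. No, they are not equal.

D_KL(P||Q) = Σ P(x) log₂(P(x)/Q(x))

Computing term by term:
  P(1)·log₂(P(1)/Q(1)) = 0.4599·log₂(0.4599/0.25) = 0.40443
  P(2)·log₂(P(2)/Q(2)) = 0.4068·log₂(0.4068/0.25) = 0.28573
  P(3)·log₂(P(3)/Q(3)) = 0.1234·log₂(0.1234/0.25) = -0.12569
  P(4)·log₂(P(4)/Q(4)) = 0.0099·log₂(0.0099/0.25) = -0.04612

D_KL(P||Q) = 0.40443 + 0.28573 - 0.12569 - 0.04612 = 0.51835 ≈ 0.5184 bits

D_KL(Q||P) = Σ Q(x) log₂(Q(x)/P(x))

Computing term by term:
  Q(1)·log₂(Q(1)/P(1)) = 0.25·log₂(0.25/0.4599) = -0.21985
  Q(2)·log₂(Q(2)/P(2)) = 0.25·log₂(0.25/0.4068) = -0.17560
  Q(3)·log₂(Q(3)/P(3)) = 0.25·log₂(0.25/0.1234) = 0.25465
  Q(4)·log₂(Q(4)/P(4)) = 0.25·log₂(0.25/0.0099) = 1.16459

D_KL(Q||P) = -0.21985 - 0.17560 + 0.25465 + 1.16459 = 1.02379 ≈ 1.0238 bits

These are NOT equal (difference: 0.5054 bits). KL divergence is asymmetric: D_KL(P||Q) ≠ D_KL(Q||P) in general.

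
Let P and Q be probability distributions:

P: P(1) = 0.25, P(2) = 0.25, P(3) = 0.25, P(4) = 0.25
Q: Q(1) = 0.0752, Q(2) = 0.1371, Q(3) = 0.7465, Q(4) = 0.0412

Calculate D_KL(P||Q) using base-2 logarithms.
0.9057 bits

D_KL(P||Q) = Σ P(x) log₂(P(x)/Q(x))

Computing term by term:
  P(1)·log₂(P(1)/Q(1)) = 0.25·log₂(0.25/0.0752) = 0.43328
  P(2)·log₂(P(2)/Q(2)) = 0.25·log₂(0.25/0.1371) = 0.21667
  P(3)·log₂(P(3)/Q(3)) = 0.25·log₂(0.25/0.7465) = -0.39455
  P(4)·log₂(P(4)/Q(4)) = 0.25·log₂(0.25/0.0412) = 0.65030

D_KL(P||Q) = 0.43328 + 0.21667 - 0.39455 + 0.65030 = 0.90570 ≈ 0.9057 bits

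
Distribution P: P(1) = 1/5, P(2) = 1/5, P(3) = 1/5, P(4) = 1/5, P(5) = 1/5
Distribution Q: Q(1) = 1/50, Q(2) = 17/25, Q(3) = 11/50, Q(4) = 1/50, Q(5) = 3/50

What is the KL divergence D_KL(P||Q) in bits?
1.2956 bits

D_KL(P||Q) = Σ P(x) log₂(P(x)/Q(x))

Computing term by term:
  P(1)·log₂(P(1)/Q(1)) = (1/5)·log₂((1/5)/(1/50)) = 0.66439
  P(2)·log₂(P(2)/Q(2)) = (1/5)·log₂((1/5)/(17/25)) = -0.35311
  P(3)·log₂(P(3)/Q(3)) = (1/5)·log₂((1/5)/(11/50)) = -0.02750
  P(4)·log₂(P(4)/Q(4)) = (1/5)·log₂((1/5)/(1/50)) = 0.66439
  P(5)·log₂(P(5)/Q(5)) = (1/5)·log₂((1/5)/(3/50)) = 0.34739

D_KL(P||Q) = 0.66439 - 0.35311 - 0.02750 + 0.66439 + 0.34739 = 1.29556 ≈ 1.2956 bits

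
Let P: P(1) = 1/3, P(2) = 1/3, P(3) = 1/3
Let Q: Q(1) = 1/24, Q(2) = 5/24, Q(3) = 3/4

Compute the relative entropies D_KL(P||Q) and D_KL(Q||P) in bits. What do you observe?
D_KL(P||Q) = 0.8360 bits, D_KL(Q||P) = 0.6112 bits. The two directions give different values (D_KL(P||Q) exceeds D_KL(Q||P) by 0.2248 bits): KL divergence is asymmetric.

D_KL(P||Q) = Σ P(x) log₂(P(x)/Q(x))

Computing term by term:
  P(1)·log₂(P(1)/Q(1)) = (1/3)·log₂((1/3)/(1/24)) = 1.00000
  P(2)·log₂(P(2)/Q(2)) = (1/3)·log₂((1/3)/(5/24)) = 0.22602
  P(3)·log₂(P(3)/Q(3)) = (1/3)·log₂((1/3)/(3/4)) = -0.38998

D_KL(P||Q) = 1.00000 + 0.22602 - 0.38998 = 0.83604 ≈ 0.8360 bits

D_KL(Q||P) = Σ Q(x) log₂(Q(x)/P(x))

Computing term by term:
  Q(1)·log₂(Q(1)/P(1)) = (1/24)·log₂((1/24)/(1/3)) = -0.12500
  Q(2)·log₂(Q(2)/P(2)) = (5/24)·log₂((5/24)/(1/3)) = -0.14126
  Q(3)·log₂(Q(3)/P(3)) = (3/4)·log₂((3/4)/(1/3)) = 0.87744

D_KL(Q||P) = -0.12500 - 0.14126 + 0.87744 = 0.61118 ≈ 0.6112 bits

These are NOT equal (difference: 0.2248 bits). KL divergence is asymmetric: D_KL(P||Q) ≠ D_KL(Q||P) in general.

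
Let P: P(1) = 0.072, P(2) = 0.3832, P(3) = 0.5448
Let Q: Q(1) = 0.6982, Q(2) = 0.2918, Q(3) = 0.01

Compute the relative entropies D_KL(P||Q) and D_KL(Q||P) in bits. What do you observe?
D_KL(P||Q) = 3.0569 bits, D_KL(Q||P) = 2.1160 bits. The two directions give different values (D_KL(P||Q) exceeds D_KL(Q||P) by 0.9409 bits): KL divergence is asymmetric.

D_KL(P||Q) = Σ P(x) log₂(P(x)/Q(x))

Computing term by term:
  P(1)·log₂(P(1)/Q(1)) = 0.072·log₂(0.072/0.6982) = -0.23599
  P(2)·log₂(P(2)/Q(2)) = 0.3832·log₂(0.3832/0.2918) = 0.15064
  P(3)·log₂(P(3)/Q(3)) = 0.5448·log₂(0.5448/0.01) = 3.14222

D_KL(P||Q) = -0.23599 + 0.15064 + 3.14222 = 3.05687 ≈ 3.0569 bits

D_KL(Q||P) = Σ Q(x) log₂(Q(x)/P(x))

Computing term by term:
  Q(1)·log₂(Q(1)/P(1)) = 0.6982·log₂(0.6982/0.072) = 2.28840
  Q(2)·log₂(Q(2)/P(2)) = 0.2918·log₂(0.2918/0.3832) = -0.11471
  Q(3)·log₂(Q(3)/P(3)) = 0.01·log₂(0.01/0.5448) = -0.05768

D_KL(Q||P) = 2.28840 - 0.11471 - 0.05768 = 2.11601 ≈ 2.1160 bits

These are NOT equal (difference: 0.9409 bits). KL divergence is asymmetric: D_KL(P||Q) ≠ D_KL(Q||P) in general.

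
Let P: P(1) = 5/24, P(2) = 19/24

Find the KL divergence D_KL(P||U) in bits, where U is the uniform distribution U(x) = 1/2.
0.2617 bits

U(i) = 1/2 for all i

D_KL(P||U) = Σ P(x) log₂(P(x) / (1/2))
           = Σ P(x) log₂(P(x)) + log₂(2)
           = log₂(2) - H(P)

H(P) = -Σ P(x) log₂(P(x)):
  -P(1)·log₂(P(1)) = -(5/24)·log₂(5/24) = 0.47147
  -P(2)·log₂(P(2)) = -(19/24)·log₂(19/24) = 0.26682
H(P) = 0.47147 + 0.26682 = 0.73829 bits

log₂(2) = 1.00000 bits

D_KL(P||U) = 1.00000 - 0.73829 = 0.26171 ≈ 0.2617 bits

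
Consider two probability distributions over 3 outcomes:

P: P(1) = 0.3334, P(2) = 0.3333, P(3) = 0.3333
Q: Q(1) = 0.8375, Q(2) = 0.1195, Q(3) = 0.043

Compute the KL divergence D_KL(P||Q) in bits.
1.0349 bits

D_KL(P||Q) = Σ P(x) log₂(P(x)/Q(x))

Computing term by term:
  P(1)·log₂(P(1)/Q(1)) = 0.3334·log₂(0.3334/0.8375) = -0.44303
  P(2)·log₂(P(2)/Q(2)) = 0.3333·log₂(0.3333/0.1195) = 0.49322
  P(3)·log₂(P(3)/Q(3)) = 0.3333·log₂(0.3333/0.043) = 0.98471

D_KL(P||Q) = -0.44303 + 0.49322 + 0.98471 = 1.03490 ≈ 1.0349 bits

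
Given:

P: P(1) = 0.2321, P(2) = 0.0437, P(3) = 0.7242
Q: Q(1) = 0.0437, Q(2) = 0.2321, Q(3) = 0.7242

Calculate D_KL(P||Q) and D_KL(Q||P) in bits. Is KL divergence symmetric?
D_KL(P||Q) = 0.4539 bits, D_KL(Q||P) = 0.4539 bits. The two values coincide for this particular pair, but no — KL divergence is not symmetric in general.

D_KL(P||Q) = Σ P(x) log₂(P(x)/Q(x))

Computing term by term:
  P(1)·log₂(P(1)/Q(1)) = 0.2321·log₂(0.2321/0.0437) = 0.55914
  P(2)·log₂(P(2)/Q(2)) = 0.0437·log₂(0.0437/0.2321) = -0.10528
  P(3)·log₂(P(3)/Q(3)) = 0.7242·log₂(0.7242/0.7242) = 0.00000

D_KL(P||Q) = 0.55914 - 0.10528 + 0.00000 = 0.45386 ≈ 0.4539 bits

D_KL(Q||P) = Σ Q(x) log₂(Q(x)/P(x))

Computing term by term:
  Q(1)·log₂(Q(1)/P(1)) = 0.0437·log₂(0.0437/0.2321) = -0.10528
  Q(2)·log₂(Q(2)/P(2)) = 0.2321·log₂(0.2321/0.0437) = 0.55914
  Q(3)·log₂(Q(3)/P(3)) = 0.7242·log₂(0.7242/0.7242) = 0.00000

D_KL(Q||P) = -0.10528 + 0.55914 + 0.00000 = 0.45386 ≈ 0.4539 bits

These ARE equal here. Q is P with outcomes relabeled (Q(1) = P(2), Q(2) = P(1)) by a relabeling that is its own inverse, so the two sums contain exactly the same terms in a different order. This is a special case — KL divergence is not symmetric in general: D_KL(P||Q) ≠ D_KL(Q||P) for most P, Q.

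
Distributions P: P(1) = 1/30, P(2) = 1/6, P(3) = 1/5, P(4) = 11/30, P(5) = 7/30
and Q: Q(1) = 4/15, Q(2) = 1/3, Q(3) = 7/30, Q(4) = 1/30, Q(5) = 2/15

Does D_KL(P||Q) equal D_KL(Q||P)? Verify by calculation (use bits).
D_KL(P||Q) = 1.1457 bits, D_KL(Q||P) = 0.9623 bits. No — D_KL(P||Q) ≠ D_KL(Q||P) for this pair.

D_KL(P||Q) = Σ P(x) log₂(P(x)/Q(x))

Computing term by term:
  P(1)·log₂(P(1)/Q(1)) = (1/30)·log₂((1/30)/(4/15)) = -0.10000
  P(2)·log₂(P(2)/Q(2)) = (1/6)·log₂((1/6)/(1/3)) = -0.16667
  P(3)·log₂(P(3)/Q(3)) = (1/5)·log₂((1/5)/(7/30)) = -0.04448
  P(4)·log₂(P(4)/Q(4)) = (11/30)·log₂((11/30)/(1/30)) = 1.26846
  P(5)·log₂(P(5)/Q(5)) = (7/30)·log₂((7/30)/(2/15)) = 0.18838

D_KL(P||Q) = -0.10000 - 0.16667 - 0.04448 + 1.26846 + 0.18838 = 1.14569 ≈ 1.1457 bits

D_KL(Q||P) = Σ Q(x) log₂(Q(x)/P(x))

Computing term by term:
  Q(1)·log₂(Q(1)/P(1)) = (4/15)·log₂((4/15)/(1/30)) = 0.80000
  Q(2)·log₂(Q(2)/P(2)) = (1/3)·log₂((1/3)/(1/6)) = 0.33333
  Q(3)·log₂(Q(3)/P(3)) = (7/30)·log₂((7/30)/(1/5)) = 0.05189
  Q(4)·log₂(Q(4)/P(4)) = (1/30)·log₂((1/30)/(11/30)) = -0.11531
  Q(5)·log₂(Q(5)/P(5)) = (2/15)·log₂((2/15)/(7/30)) = -0.10765

D_KL(Q||P) = 0.80000 + 0.33333 + 0.05189 - 0.11531 - 0.10765 = 0.96226 ≈ 0.9623 bits

These are NOT equal (difference: 0.1834 bits). KL divergence is asymmetric: D_KL(P||Q) ≠ D_KL(Q||P) in general.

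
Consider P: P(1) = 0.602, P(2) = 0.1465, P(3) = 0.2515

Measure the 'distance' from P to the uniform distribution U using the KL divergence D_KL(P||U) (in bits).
0.2374 bits

U(i) = 1/3 for all i

D_KL(P||U) = Σ P(x) log₂(P(x) / (1/3))
           = Σ P(x) log₂(P(x)) + log₂(3)
           = log₂(3) - H(P)

H(P) = -Σ P(x) log₂(P(x)):
  -P(1)·log₂(P(1)) = -(0.602)·log₂(0.602) = 0.44076
  -P(2)·log₂(P(2)) = -(0.1465)·log₂(0.1465) = 0.40596
  -P(3)·log₂(P(3)) = -(0.2515)·log₂(0.2515) = 0.50083
H(P) = 0.44076 + 0.40596 + 0.50083 = 1.34755 bits

log₂(3) = 1.58496 bits

D_KL(P||U) = 1.58496 - 1.34755 = 0.23741 ≈ 0.2374 bits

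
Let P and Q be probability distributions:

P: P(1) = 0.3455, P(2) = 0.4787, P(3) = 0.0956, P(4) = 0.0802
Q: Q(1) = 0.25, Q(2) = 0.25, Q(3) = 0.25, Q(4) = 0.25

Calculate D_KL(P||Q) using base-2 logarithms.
0.3458 bits

D_KL(P||Q) = Σ P(x) log₂(P(x)/Q(x))

Computing term by term:
  P(1)·log₂(P(1)/Q(1)) = 0.3455·log₂(0.3455/0.25) = 0.16126
  P(2)·log₂(P(2)/Q(2)) = 0.4787·log₂(0.4787/0.25) = 0.44863
  P(3)·log₂(P(3)/Q(3)) = 0.0956·log₂(0.0956/0.25) = -0.13258
  P(4)·log₂(P(4)/Q(4)) = 0.0802·log₂(0.0802/0.25) = -0.13155

D_KL(P||Q) = 0.16126 + 0.44863 - 0.13258 - 0.13155 = 0.34576 ≈ 0.3458 bits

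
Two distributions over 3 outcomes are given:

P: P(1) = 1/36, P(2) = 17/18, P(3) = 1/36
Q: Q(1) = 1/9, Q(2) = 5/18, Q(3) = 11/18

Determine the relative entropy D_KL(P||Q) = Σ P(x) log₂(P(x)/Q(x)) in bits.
1.4880 bits

D_KL(P||Q) = Σ P(x) log₂(P(x)/Q(x))

Computing term by term:
  P(1)·log₂(P(1)/Q(1)) = (1/36)·log₂((1/36)/(1/9)) = -0.05556
  P(2)·log₂(P(2)/Q(2)) = (17/18)·log₂((17/18)/(5/18)) = 1.66745
  P(3)·log₂(P(3)/Q(3)) = (1/36)·log₂((1/36)/(11/18)) = -0.12387

D_KL(P||Q) = -0.05556 + 1.66745 - 0.12387 = 1.48802 ≈ 1.4880 bits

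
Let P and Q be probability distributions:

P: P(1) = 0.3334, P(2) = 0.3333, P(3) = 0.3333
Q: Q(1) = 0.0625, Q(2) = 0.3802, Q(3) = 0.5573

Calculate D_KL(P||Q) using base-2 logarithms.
0.4948 bits

D_KL(P||Q) = Σ P(x) log₂(P(x)/Q(x))

Computing term by term:
  P(1)·log₂(P(1)/Q(1)) = 0.3334·log₂(0.3334/0.0625) = 0.80527
  P(2)·log₂(P(2)/Q(2)) = 0.3333·log₂(0.3333/0.3802) = -0.06331
  P(3)·log₂(P(3)/Q(3)) = 0.3333·log₂(0.3333/0.5573) = -0.24719

D_KL(P||Q) = 0.80527 - 0.06331 - 0.24719 = 0.49477 ≈ 0.4948 bits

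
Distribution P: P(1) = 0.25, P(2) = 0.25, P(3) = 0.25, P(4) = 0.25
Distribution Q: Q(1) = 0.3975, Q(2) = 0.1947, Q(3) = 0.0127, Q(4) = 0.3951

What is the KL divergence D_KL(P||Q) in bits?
0.8326 bits

D_KL(P||Q) = Σ P(x) log₂(P(x)/Q(x))

Computing term by term:
  P(1)·log₂(P(1)/Q(1)) = 0.25·log₂(0.25/0.3975) = -0.16726
  P(2)·log₂(P(2)/Q(2)) = 0.25·log₂(0.25/0.1947) = 0.09017
  P(3)·log₂(P(3)/Q(3)) = 0.25·log₂(0.25/0.0127) = 1.07476
  P(4)·log₂(P(4)/Q(4)) = 0.25·log₂(0.25/0.3951) = -0.16507

D_KL(P||Q) = -0.16726 + 0.09017 + 1.07476 - 0.16507 = 0.83260 ≈ 0.8326 bits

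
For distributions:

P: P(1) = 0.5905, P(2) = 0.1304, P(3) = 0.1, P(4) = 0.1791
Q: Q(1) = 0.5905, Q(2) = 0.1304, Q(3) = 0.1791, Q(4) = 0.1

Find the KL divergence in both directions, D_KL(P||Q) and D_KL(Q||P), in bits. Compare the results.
D_KL(P||Q) = 0.0665 bits, D_KL(Q||P) = 0.0665 bits. The two directions give exactly the same value for this pair.

D_KL(P||Q) = Σ P(x) log₂(P(x)/Q(x))

Computing term by term:
  P(1)·log₂(P(1)/Q(1)) = 0.5905·log₂(0.5905/0.5905) = 0.00000
  P(2)·log₂(P(2)/Q(2)) = 0.1304·log₂(0.1304/0.1304) = 0.00000
  P(3)·log₂(P(3)/Q(3)) = 0.1·log₂(0.1/0.1791) = -0.08408
  P(4)·log₂(P(4)/Q(4)) = 0.1791·log₂(0.1791/0.1) = 0.15058

D_KL(P||Q) = 0.00000 + 0.00000 - 0.08408 + 0.15058 = 0.06650 ≈ 0.0665 bits

D_KL(Q||P) = Σ Q(x) log₂(Q(x)/P(x))

Computing term by term:
  Q(1)·log₂(Q(1)/P(1)) = 0.5905·log₂(0.5905/0.5905) = 0.00000
  Q(2)·log₂(Q(2)/P(2)) = 0.1304·log₂(0.1304/0.1304) = 0.00000
  Q(3)·log₂(Q(3)/P(3)) = 0.1791·log₂(0.1791/0.1) = 0.15058
  Q(4)·log₂(Q(4)/P(4)) = 0.1·log₂(0.1/0.1791) = -0.08408

D_KL(Q||P) = 0.00000 + 0.00000 + 0.15058 - 0.08408 = 0.06650 ≈ 0.0665 bits

These ARE equal here. Q is P with outcomes relabeled (Q(3) = P(4), Q(4) = P(3)) by a relabeling that is its own inverse, so the two sums contain exactly the same terms in a different order. This is a special case — KL divergence is not symmetric in general: D_KL(P||Q) ≠ D_KL(Q||P) for most P, Q.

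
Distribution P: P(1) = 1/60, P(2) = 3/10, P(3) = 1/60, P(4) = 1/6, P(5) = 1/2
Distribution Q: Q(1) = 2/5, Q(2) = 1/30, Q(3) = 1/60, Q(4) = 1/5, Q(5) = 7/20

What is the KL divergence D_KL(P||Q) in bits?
1.0880 bits

D_KL(P||Q) = Σ P(x) log₂(P(x)/Q(x))

Computing term by term:
  P(1)·log₂(P(1)/Q(1)) = (1/60)·log₂((1/60)/(2/5)) = -0.07642
  P(2)·log₂(P(2)/Q(2)) = (3/10)·log₂((3/10)/(1/30)) = 0.95098
  P(3)·log₂(P(3)/Q(3)) = (1/60)·log₂((1/60)/(1/60)) = 0.00000
  P(4)·log₂(P(4)/Q(4)) = (1/6)·log₂((1/6)/(1/5)) = -0.04384
  P(5)·log₂(P(5)/Q(5)) = (1/2)·log₂((1/2)/(7/20)) = 0.25729

D_KL(P||Q) = -0.07642 + 0.95098 + 0.00000 - 0.04384 + 0.25729 = 1.08801 ≈ 1.0880 bits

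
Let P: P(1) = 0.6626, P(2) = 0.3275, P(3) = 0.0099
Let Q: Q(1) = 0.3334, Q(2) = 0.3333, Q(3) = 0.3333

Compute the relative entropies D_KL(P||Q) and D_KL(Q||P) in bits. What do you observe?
D_KL(P||Q) = 0.5980 bits, D_KL(Q||P) = 1.3690 bits. The two directions give different values (D_KL(Q||P) exceeds D_KL(P||Q) by 0.7710 bits): KL divergence is asymmetric.

D_KL(P||Q) = Σ P(x) log₂(P(x)/Q(x))

Computing term by term:
  P(1)·log₂(P(1)/Q(1)) = 0.6626·log₂(0.6626/0.3334) = 0.65656
  P(2)·log₂(P(2)/Q(2)) = 0.3275·log₂(0.3275/0.3333) = -0.00829
  P(3)·log₂(P(3)/Q(3)) = 0.0099·log₂(0.0099/0.3333) = -0.05023

D_KL(P||Q) = 0.65656 - 0.00829 - 0.05023 = 0.59804 ≈ 0.5980 bits

D_KL(Q||P) = Σ Q(x) log₂(Q(x)/P(x))

Computing term by term:
  Q(1)·log₂(Q(1)/P(1)) = 0.3334·log₂(0.3334/0.6626) = -0.33036
  Q(2)·log₂(Q(2)/P(2)) = 0.3333·log₂(0.3333/0.3275) = 0.00844
  Q(3)·log₂(Q(3)/P(3)) = 0.3333·log₂(0.3333/0.0099) = 1.69091

D_KL(Q||P) = -0.33036 + 0.00844 + 1.69091 = 1.36899 ≈ 1.3690 bits

These are NOT equal (difference: 0.7710 bits). KL divergence is asymmetric: D_KL(P||Q) ≠ D_KL(Q||P) in general.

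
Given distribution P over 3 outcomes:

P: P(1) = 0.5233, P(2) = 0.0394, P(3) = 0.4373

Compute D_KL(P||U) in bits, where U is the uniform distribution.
0.3904 bits

U(i) = 1/3 for all i

D_KL(P||U) = Σ P(x) log₂(P(x) / (1/3))
           = Σ P(x) log₂(P(x)) + log₂(3)
           = log₂(3) - H(P)

H(P) = -Σ P(x) log₂(P(x)):
  -P(1)·log₂(P(1)) = -(0.5233)·log₂(0.5233) = 0.48891
  -P(2)·log₂(P(2)) = -(0.0394)·log₂(0.0394) = 0.18383
  -P(3)·log₂(P(3)) = -(0.4373)·log₂(0.4373) = 0.52183
H(P) = 0.48891 + 0.18383 + 0.52183 = 1.19457 bits

log₂(3) = 1.58496 bits

D_KL(P||U) = 1.58496 - 1.19457 = 0.39039 ≈ 0.3904 bits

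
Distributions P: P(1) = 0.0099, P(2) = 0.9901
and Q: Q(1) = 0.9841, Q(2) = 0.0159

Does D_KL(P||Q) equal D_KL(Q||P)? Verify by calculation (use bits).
D_KL(P||Q) = 5.8358 bits, D_KL(Q||P) = 6.4350 bits. No — D_KL(P||Q) ≠ D_KL(Q||P) for this pair.

D_KL(P||Q) = Σ P(x) log₂(P(x)/Q(x))

Computing term by term:
  P(1)·log₂(P(1)/Q(1)) = 0.0099·log₂(0.0099/0.9841) = -0.06569
  P(2)·log₂(P(2)/Q(2)) = 0.9901·log₂(0.9901/0.0159) = 5.90147

D_KL(P||Q) = -0.06569 + 5.90147 = 5.83578 ≈ 5.8358 bits

D_KL(Q||P) = Σ Q(x) log₂(Q(x)/P(x))

Computing term by term:
  Q(1)·log₂(Q(1)/P(1)) = 0.9841·log₂(0.9841/0.0099) = 6.52973
  Q(2)·log₂(Q(2)/P(2)) = 0.0159·log₂(0.0159/0.9901) = -0.09477

D_KL(Q||P) = 6.52973 - 0.09477 = 6.43496 ≈ 6.4350 bits

These are NOT equal (difference: 0.5992 bits). KL divergence is asymmetric: D_KL(P||Q) ≠ D_KL(Q||P) in general.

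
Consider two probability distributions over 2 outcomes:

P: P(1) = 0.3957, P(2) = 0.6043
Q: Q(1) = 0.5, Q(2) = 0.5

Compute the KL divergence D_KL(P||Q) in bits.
0.0316 bits

D_KL(P||Q) = Σ P(x) log₂(P(x)/Q(x))

Computing term by term:
  P(1)·log₂(P(1)/Q(1)) = 0.3957·log₂(0.3957/0.5) = -0.13356
  P(2)·log₂(P(2)/Q(2)) = 0.6043·log₂(0.6043/0.5) = 0.16518

D_KL(P||Q) = -0.13356 + 0.16518 = 0.03162 ≈ 0.0316 bits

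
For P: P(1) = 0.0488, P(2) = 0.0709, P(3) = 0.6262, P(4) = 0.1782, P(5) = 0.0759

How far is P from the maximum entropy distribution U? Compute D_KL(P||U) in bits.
0.6900 bits

U(i) = 1/5 for all i

D_KL(P||U) = Σ P(x) log₂(P(x) / (1/5))
           = Σ P(x) log₂(P(x)) + log₂(5)
           = log₂(5) - H(P)

H(P) = -Σ P(x) log₂(P(x)):
  -P(1)·log₂(P(1)) = -(0.0488)·log₂(0.0488) = 0.21262
  -P(2)·log₂(P(2)) = -(0.0709)·log₂(0.0709) = 0.27070
  -P(3)·log₂(P(3)) = -(0.6262)·log₂(0.6262) = 0.42288
  -P(4)·log₂(P(4)) = -(0.1782)·log₂(0.1782) = 0.44344
  -P(5)·log₂(P(5)) = -(0.0759)·log₂(0.0759) = 0.28233
H(P) = 0.21262 + 0.27070 + 0.42288 + 0.44344 + 0.28233 = 1.63197 bits

log₂(5) = 2.32193 bits

D_KL(P||U) = 2.32193 - 1.63197 = 0.68996 ≈ 0.6900 bits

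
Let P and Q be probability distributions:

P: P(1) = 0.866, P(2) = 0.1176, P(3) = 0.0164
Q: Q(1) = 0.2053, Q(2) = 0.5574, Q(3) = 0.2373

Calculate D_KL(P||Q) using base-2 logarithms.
1.4712 bits

D_KL(P||Q) = Σ P(x) log₂(P(x)/Q(x))

Computing term by term:
  P(1)·log₂(P(1)/Q(1)) = 0.866·log₂(0.866/0.2053) = 1.79836
  P(2)·log₂(P(2)/Q(2)) = 0.1176·log₂(0.1176/0.5574) = -0.26399
  P(3)·log₂(P(3)/Q(3)) = 0.0164·log₂(0.0164/0.2373) = -0.06322

D_KL(P||Q) = 1.79836 - 0.26399 - 0.06322 = 1.47115 ≈ 1.4712 bits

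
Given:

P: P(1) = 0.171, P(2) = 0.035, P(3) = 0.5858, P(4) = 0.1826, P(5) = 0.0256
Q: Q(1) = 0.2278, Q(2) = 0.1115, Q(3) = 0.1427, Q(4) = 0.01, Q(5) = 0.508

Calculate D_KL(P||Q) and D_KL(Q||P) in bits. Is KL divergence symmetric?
D_KL(P||Q) = 1.7191 bits, D_KL(Q||P) = 2.1378 bits. No, KL divergence is not symmetric.

D_KL(P||Q) = Σ P(x) log₂(P(x)/Q(x))

Computing term by term:
  P(1)·log₂(P(1)/Q(1)) = 0.171·log₂(0.171/0.2278) = -0.07075
  P(2)·log₂(P(2)/Q(2)) = 0.035·log₂(0.035/0.1115) = -0.05851
  P(3)·log₂(P(3)/Q(3)) = 0.5858·log₂(0.5858/0.1427) = 1.19352
  P(4)·log₂(P(4)/Q(4)) = 0.1826·log₂(0.1826/0.01) = 0.76521
  P(5)·log₂(P(5)/Q(5)) = 0.0256·log₂(0.0256/0.508) = -0.11035

D_KL(P||Q) = -0.07075 - 0.05851 + 1.19352 + 0.76521 - 0.11035 = 1.71912 ≈ 1.7191 bits

D_KL(Q||P) = Σ Q(x) log₂(Q(x)/P(x))

Computing term by term:
  Q(1)·log₂(Q(1)/P(1)) = 0.2278·log₂(0.2278/0.171) = 0.09426
  Q(2)·log₂(Q(2)/P(2)) = 0.1115·log₂(0.1115/0.035) = 0.18639
  Q(3)·log₂(Q(3)/P(3)) = 0.1427·log₂(0.1427/0.5858) = -0.29074
  Q(4)·log₂(Q(4)/P(4)) = 0.01·log₂(0.01/0.1826) = -0.04191
  Q(5)·log₂(Q(5)/P(5)) = 0.508·log₂(0.508/0.0256) = 2.18979

D_KL(Q||P) = 0.09426 + 0.18639 - 0.29074 - 0.04191 + 2.18979 = 2.13779 ≈ 2.1378 bits

These are NOT equal (difference: 0.4187 bits). KL divergence is asymmetric: D_KL(P||Q) ≠ D_KL(Q||P) in general.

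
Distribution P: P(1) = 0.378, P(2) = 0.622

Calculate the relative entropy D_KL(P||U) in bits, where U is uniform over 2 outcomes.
0.0434 bits

U(i) = 1/2 for all i

D_KL(P||U) = Σ P(x) log₂(P(x) / (1/2))
           = Σ P(x) log₂(P(x)) + log₂(2)
           = log₂(2) - H(P)

H(P) = -Σ P(x) log₂(P(x)):
  -P(1)·log₂(P(1)) = -(0.378)·log₂(0.378) = 0.53054
  -P(2)·log₂(P(2)) = -(0.622)·log₂(0.622) = 0.42608
H(P) = 0.53054 + 0.42608 = 0.95662 bits

log₂(2) = 1.00000 bits

D_KL(P||U) = 1.00000 - 0.95662 = 0.04338 ≈ 0.0434 bits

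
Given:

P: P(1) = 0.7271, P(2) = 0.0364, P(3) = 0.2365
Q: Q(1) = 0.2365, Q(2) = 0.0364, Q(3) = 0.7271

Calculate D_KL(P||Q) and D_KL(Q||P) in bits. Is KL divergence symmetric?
D_KL(P||Q) = 0.7949 bits, D_KL(Q||P) = 0.7949 bits. The two values coincide for this particular pair, but no — KL divergence is not symmetric in general.

D_KL(P||Q) = Σ P(x) log₂(P(x)/Q(x))

Computing term by term:
  P(1)·log₂(P(1)/Q(1)) = 0.7271·log₂(0.7271/0.2365) = 1.17813
  P(2)·log₂(P(2)/Q(2)) = 0.0364·log₂(0.0364/0.0364) = 0.00000
  P(3)·log₂(P(3)/Q(3)) = 0.2365·log₂(0.2365/0.7271) = -0.38320

D_KL(P||Q) = 1.17813 + 0.00000 - 0.38320 = 0.79493 ≈ 0.7949 bits

D_KL(Q||P) = Σ Q(x) log₂(Q(x)/P(x))

Computing term by term:
  Q(1)·log₂(Q(1)/P(1)) = 0.2365·log₂(0.2365/0.7271) = -0.38320
  Q(2)·log₂(Q(2)/P(2)) = 0.0364·log₂(0.0364/0.0364) = 0.00000
  Q(3)·log₂(Q(3)/P(3)) = 0.7271·log₂(0.7271/0.2365) = 1.17813

D_KL(Q||P) = -0.38320 + 0.00000 + 1.17813 = 0.79493 ≈ 0.7949 bits

These ARE equal here. Q is P with outcomes relabeled (Q(1) = P(3), Q(3) = P(1)) by a relabeling that is its own inverse, so the two sums contain exactly the same terms in a different order. This is a special case — KL divergence is not symmetric in general: D_KL(P||Q) ≠ D_KL(Q||P) for most P, Q.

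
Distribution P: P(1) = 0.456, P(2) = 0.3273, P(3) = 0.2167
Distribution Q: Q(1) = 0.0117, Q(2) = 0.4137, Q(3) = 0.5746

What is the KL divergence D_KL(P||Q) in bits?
1.9942 bits

D_KL(P||Q) = Σ P(x) log₂(P(x)/Q(x))

Computing term by term:
  P(1)·log₂(P(1)/Q(1)) = 0.456·log₂(0.456/0.0117) = 2.40971
  P(2)·log₂(P(2)/Q(2)) = 0.3273·log₂(0.3273/0.4137) = -0.11062
  P(3)·log₂(P(3)/Q(3)) = 0.2167·log₂(0.2167/0.5746) = -0.30487

D_KL(P||Q) = 2.40971 - 0.11062 - 0.30487 = 1.99422 ≈ 1.9942 bits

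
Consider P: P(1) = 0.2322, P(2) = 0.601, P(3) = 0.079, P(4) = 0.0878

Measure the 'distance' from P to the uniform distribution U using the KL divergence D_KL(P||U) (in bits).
0.4719 bits

U(i) = 1/4 for all i

D_KL(P||U) = Σ P(x) log₂(P(x) / (1/4))
           = Σ P(x) log₂(P(x)) + log₂(4)
           = log₂(4) - H(P)

H(P) = -Σ P(x) log₂(P(x)):
  -P(1)·log₂(P(1)) = -(0.2322)·log₂(0.2322) = 0.48914
  -P(2)·log₂(P(2)) = -(0.601)·log₂(0.601) = 0.44147
  -P(3)·log₂(P(3)) = -(0.079)·log₂(0.079) = 0.28930
  -P(4)·log₂(P(4)) = -(0.0878)·log₂(0.0878) = 0.30815
H(P) = 0.48914 + 0.44147 + 0.28930 + 0.30815 = 1.52806 bits

log₂(4) = 2.00000 bits

D_KL(P||U) = 2.00000 - 1.52806 = 0.47194 ≈ 0.4719 bits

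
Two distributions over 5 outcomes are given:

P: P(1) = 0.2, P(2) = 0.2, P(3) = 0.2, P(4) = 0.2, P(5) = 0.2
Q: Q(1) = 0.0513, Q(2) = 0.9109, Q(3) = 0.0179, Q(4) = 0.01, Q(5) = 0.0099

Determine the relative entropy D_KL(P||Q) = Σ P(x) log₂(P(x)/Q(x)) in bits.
2.3832 bits

D_KL(P||Q) = Σ P(x) log₂(P(x)/Q(x))

Computing term by term:
  P(1)·log₂(P(1)/Q(1)) = 0.2·log₂(0.2/0.0513) = 0.39259
  P(2)·log₂(P(2)/Q(2)) = 0.2·log₂(0.2/0.9109) = -0.43746
  P(3)·log₂(P(3)/Q(3)) = 0.2·log₂(0.2/0.0179) = 0.69639
  P(4)·log₂(P(4)/Q(4)) = 0.2·log₂(0.2/0.01) = 0.86439
  P(5)·log₂(P(5)/Q(5)) = 0.2·log₂(0.2/0.0099) = 0.86729

D_KL(P||Q) = 0.39259 - 0.43746 + 0.69639 + 0.86439 + 0.86729 = 2.38320 ≈ 2.3832 bits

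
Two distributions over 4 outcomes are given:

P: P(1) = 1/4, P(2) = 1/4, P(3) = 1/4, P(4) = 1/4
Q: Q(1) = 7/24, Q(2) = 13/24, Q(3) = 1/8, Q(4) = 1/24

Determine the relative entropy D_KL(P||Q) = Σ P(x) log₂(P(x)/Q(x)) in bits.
0.5618 bits

D_KL(P||Q) = Σ P(x) log₂(P(x)/Q(x))

Computing term by term:
  P(1)·log₂(P(1)/Q(1)) = (1/4)·log₂((1/4)/(7/24)) = -0.05560
  P(2)·log₂(P(2)/Q(2)) = (1/4)·log₂((1/4)/(13/24)) = -0.27887
  P(3)·log₂(P(3)/Q(3)) = (1/4)·log₂((1/4)/(1/8)) = 0.25000
  P(4)·log₂(P(4)/Q(4)) = (1/4)·log₂((1/4)/(1/24)) = 0.64624

D_KL(P||Q) = -0.05560 - 0.27887 + 0.25000 + 0.64624 = 0.56177 ≈ 0.5618 bits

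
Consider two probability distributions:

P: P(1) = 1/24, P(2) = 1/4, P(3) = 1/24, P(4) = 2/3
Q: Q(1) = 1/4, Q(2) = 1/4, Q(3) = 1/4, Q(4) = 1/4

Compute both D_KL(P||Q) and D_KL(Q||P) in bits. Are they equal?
D_KL(P||Q) = 0.7279 bits, D_KL(Q||P) = 0.9387 bits. No, they are not equal.

D_KL(P||Q) = Σ P(x) log₂(P(x)/Q(x))

Computing term by term:
  P(1)·log₂(P(1)/Q(1)) = (1/24)·log₂((1/24)/(1/4)) = -0.10771
  P(2)·log₂(P(2)/Q(2)) = (1/4)·log₂((1/4)/(1/4)) = 0.00000
  P(3)·log₂(P(3)/Q(3)) = (1/24)·log₂((1/24)/(1/4)) = -0.10771
  P(4)·log₂(P(4)/Q(4)) = (2/3)·log₂((2/3)/(1/4)) = 0.94336

D_KL(P||Q) = -0.10771 + 0.00000 - 0.10771 + 0.94336 = 0.72794 ≈ 0.7279 bits

D_KL(Q||P) = Σ Q(x) log₂(Q(x)/P(x))

Computing term by term:
  Q(1)·log₂(Q(1)/P(1)) = (1/4)·log₂((1/4)/(1/24)) = 0.64624
  Q(2)·log₂(Q(2)/P(2)) = (1/4)·log₂((1/4)/(1/4)) = 0.00000
  Q(3)·log₂(Q(3)/P(3)) = (1/4)·log₂((1/4)/(1/24)) = 0.64624
  Q(4)·log₂(Q(4)/P(4)) = (1/4)·log₂((1/4)/(2/3)) = -0.35376

D_KL(Q||P) = 0.64624 + 0.00000 + 0.64624 - 0.35376 = 0.93872 ≈ 0.9387 bits

These are NOT equal (difference: 0.2108 bits). KL divergence is asymmetric: D_KL(P||Q) ≠ D_KL(Q||P) in general.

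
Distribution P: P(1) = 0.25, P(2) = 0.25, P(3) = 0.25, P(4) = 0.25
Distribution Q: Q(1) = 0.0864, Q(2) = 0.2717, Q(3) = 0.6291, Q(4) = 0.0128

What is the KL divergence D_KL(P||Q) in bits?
1.0923 bits

D_KL(P||Q) = Σ P(x) log₂(P(x)/Q(x))

Computing term by term:
  P(1)·log₂(P(1)/Q(1)) = 0.25·log₂(0.25/0.0864) = 0.38321
  P(2)·log₂(P(2)/Q(2)) = 0.25·log₂(0.25/0.2717) = -0.03002
  P(3)·log₂(P(3)/Q(3)) = 0.25·log₂(0.25/0.6291) = -0.33284
  P(4)·log₂(P(4)/Q(4)) = 0.25·log₂(0.25/0.0128) = 1.07193

D_KL(P||Q) = 0.38321 - 0.03002 - 0.33284 + 1.07193 = 1.09228 ≈ 1.0923 bits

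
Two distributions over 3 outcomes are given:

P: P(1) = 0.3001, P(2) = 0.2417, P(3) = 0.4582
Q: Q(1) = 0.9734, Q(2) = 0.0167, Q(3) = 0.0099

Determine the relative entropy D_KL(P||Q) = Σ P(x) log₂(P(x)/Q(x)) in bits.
2.9573 bits

D_KL(P||Q) = Σ P(x) log₂(P(x)/Q(x))

Computing term by term:
  P(1)·log₂(P(1)/Q(1)) = 0.3001·log₂(0.3001/0.9734) = -0.50945
  P(2)·log₂(P(2)/Q(2)) = 0.2417·log₂(0.2417/0.0167) = 0.93183
  P(3)·log₂(P(3)/Q(3)) = 0.4582·log₂(0.4582/0.0099) = 2.53495

D_KL(P||Q) = -0.50945 + 0.93183 + 2.53495 = 2.95733 ≈ 2.9573 bits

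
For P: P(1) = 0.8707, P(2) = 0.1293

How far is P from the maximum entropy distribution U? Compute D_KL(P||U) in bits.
0.4445 bits

U(i) = 1/2 for all i

D_KL(P||U) = Σ P(x) log₂(P(x) / (1/2))
           = Σ P(x) log₂(P(x)) + log₂(2)
           = log₂(2) - H(P)

H(P) = -Σ P(x) log₂(P(x)):
  -P(1)·log₂(P(1)) = -(0.8707)·log₂(0.8707) = 0.17392
  -P(2)·log₂(P(2)) = -(0.1293)·log₂(0.1293) = 0.38159
H(P) = 0.17392 + 0.38159 = 0.55551 bits

log₂(2) = 1.00000 bits

D_KL(P||U) = 1.00000 - 0.55551 = 0.44449 ≈ 0.4445 bits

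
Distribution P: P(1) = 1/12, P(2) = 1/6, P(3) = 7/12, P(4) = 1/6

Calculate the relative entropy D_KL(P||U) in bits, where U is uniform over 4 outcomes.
0.3860 bits

U(i) = 1/4 for all i

D_KL(P||U) = Σ P(x) log₂(P(x) / (1/4))
           = Σ P(x) log₂(P(x)) + log₂(4)
           = log₂(4) - H(P)

H(P) = -Σ P(x) log₂(P(x)):
  -P(1)·log₂(P(1)) = -(1/12)·log₂(1/12) = 0.29875
  -P(2)·log₂(P(2)) = -(1/6)·log₂(1/6) = 0.43083
  -P(3)·log₂(P(3)) = -(7/12)·log₂(7/12) = 0.45360
  -P(4)·log₂(P(4)) = -(1/6)·log₂(1/6) = 0.43083
H(P) = 0.29875 + 0.43083 + 0.45360 + 0.43083 = 1.61401 bits

log₂(4) = 2.00000 bits

D_KL(P||U) = 2.00000 - 1.61401 = 0.38599 ≈ 0.3860 bits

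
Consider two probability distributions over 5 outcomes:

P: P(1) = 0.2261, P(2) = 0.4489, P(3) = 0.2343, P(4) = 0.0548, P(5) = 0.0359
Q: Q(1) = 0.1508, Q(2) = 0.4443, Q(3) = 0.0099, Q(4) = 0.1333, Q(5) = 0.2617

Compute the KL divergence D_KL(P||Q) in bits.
1.0352 bits

D_KL(P||Q) = Σ P(x) log₂(P(x)/Q(x))

Computing term by term:
  P(1)·log₂(P(1)/Q(1)) = 0.2261·log₂(0.2261/0.1508) = 0.13212
  P(2)·log₂(P(2)/Q(2)) = 0.4489·log₂(0.4489/0.4443) = 0.00667
  P(3)·log₂(P(3)/Q(3)) = 0.2343·log₂(0.2343/0.0099) = 1.06953
  P(4)·log₂(P(4)/Q(4)) = 0.0548·log₂(0.0548/0.1333) = -0.07028
  P(5)·log₂(P(5)/Q(5)) = 0.0359·log₂(0.0359/0.2617) = -0.10288

D_KL(P||Q) = 0.13212 + 0.00667 + 1.06953 - 0.07028 - 0.10288 = 1.03516 ≈ 1.0352 bits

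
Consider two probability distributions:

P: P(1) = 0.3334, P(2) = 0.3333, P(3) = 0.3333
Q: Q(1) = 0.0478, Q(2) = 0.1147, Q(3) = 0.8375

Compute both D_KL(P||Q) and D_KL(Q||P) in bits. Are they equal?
D_KL(P||Q) = 1.0041 bits, D_KL(Q||P) = 0.8028 bits. No, they are not equal.

D_KL(P||Q) = Σ P(x) log₂(P(x)/Q(x))

Computing term by term:
  P(1)·log₂(P(1)/Q(1)) = 0.3334·log₂(0.3334/0.0478) = 0.93424
  P(2)·log₂(P(2)/Q(2)) = 0.3333·log₂(0.3333/0.1147) = 0.51293
  P(3)·log₂(P(3)/Q(3)) = 0.3333·log₂(0.3333/0.8375) = -0.44304

D_KL(P||Q) = 0.93424 + 0.51293 - 0.44304 = 1.00413 ≈ 1.0041 bits

D_KL(Q||P) = Σ Q(x) log₂(Q(x)/P(x))

Computing term by term:
  Q(1)·log₂(Q(1)/P(1)) = 0.0478·log₂(0.0478/0.3334) = -0.13394
  Q(2)·log₂(Q(2)/P(2)) = 0.1147·log₂(0.1147/0.3333) = -0.17652
  Q(3)·log₂(Q(3)/P(3)) = 0.8375·log₂(0.8375/0.3333) = 1.11326

D_KL(Q||P) = -0.13394 - 0.17652 + 1.11326 = 0.80280 ≈ 0.8028 bits

These are NOT equal (difference: 0.2013 bits). KL divergence is asymmetric: D_KL(P||Q) ≠ D_KL(Q||P) in general.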